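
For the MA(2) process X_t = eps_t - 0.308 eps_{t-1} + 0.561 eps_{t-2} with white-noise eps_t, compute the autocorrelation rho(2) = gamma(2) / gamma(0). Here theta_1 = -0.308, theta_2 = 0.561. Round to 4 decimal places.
\rho(2) = 0.3980

For an MA(q) process with theta_0 = 1, the autocovariance is
  gamma(k) = sigma^2 * sum_{i=0..q-k} theta_i * theta_{i+k},
and rho(k) = gamma(k) / gamma(0). Sigma^2 cancels.
  numerator   = (1)*(0.561) = 0.561.
  denominator = (1)^2 + (-0.308)^2 + (0.561)^2 = 1.409585.
  rho(2) = 0.561 / 1.409585 = 0.3980.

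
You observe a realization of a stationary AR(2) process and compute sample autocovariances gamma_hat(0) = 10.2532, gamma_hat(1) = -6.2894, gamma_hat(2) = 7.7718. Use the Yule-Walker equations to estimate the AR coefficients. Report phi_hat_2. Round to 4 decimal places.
\hat\phi_{2} = 0.6120

The Yule-Walker equations for an AR(p) process read, in matrix form,
  Gamma_p phi = r_p,   with   (Gamma_p)_{ij} = gamma(|i - j|),
                       (r_p)_i = gamma(i),   i,j = 1..p.
Substitute the sample gammas (Toeplitz matrix and right-hand side of size 2):
  Gamma_p = [[10.2532, -6.2894], [-6.2894, 10.2532]]
  r_p     = [-6.2894, 7.7718]
Written out:
  10.2532 phi_1 - 6.2894 phi_2 = -6.2894
  -6.2894 phi_1 + 10.2532 phi_2 = 7.7718
Solve by Cramer's rule:
  det = gamma(0)^2 - gamma(1)^2 = (10.2532)^2 - (-6.2894)^2 = 105.12811024 - 39.55655236 = 65.57155788
  phi_hat_1 = [gamma(1) gamma(0) - gamma(1) gamma(2)] / det = [(-6.2894)(10.2532) - (-6.2894)(7.7718)] / 65.57155788 = -15.60651716 / 65.57155788 = -0.238
  phi_hat_2 = [gamma(0) gamma(2) - gamma(1)^2] / det = [(10.2532)(7.7718) - (-6.2894)^2] / 65.57155788 = 40.1292674 / 65.57155788 = 0.612
So phi_hat = [-0.2380, 0.6120].
Therefore phi_hat_2 = 0.6120.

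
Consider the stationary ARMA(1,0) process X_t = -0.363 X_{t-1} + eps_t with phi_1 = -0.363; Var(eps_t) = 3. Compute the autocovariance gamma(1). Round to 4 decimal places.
\gamma(1) = -1.2543

Multiply the model equation by X_{t-k} and take expectations. With theta_0 = psi_0 = 1 and psi_j the MA(infinity) weights, this gives
  gamma(k) - sum_i phi_i gamma(k-i) = c_k,
  c_k = sigma^2 * sum_{j=k..q} theta_j psi_{j-k}   (c_k = 0 for k > q),
using gamma(-m) = gamma(m).
Pure AR (q = 0): c_0 = sigma^2 = 3, c_k = 0 for k >= 1.
Equations for k = 0 and k = 1 (AR order 1):
  gamma(0) = phi_1 gamma(1) + c_0
  gamma(1) = phi_1 gamma(0) + c_1
Substituting the second into the first: gamma(0) (1 - phi_1^2) = c_0 + phi_1 c_1, so
  gamma(0) = c_0 / (1 - phi_1^2) = 3 / (1 - (-0.363)^2) = 3 / 0.868231 = 3.455302.
  gamma(1) = phi_1 gamma(0) = (-0.363)(3.455302) = -1.254274.
Therefore gamma(1) = -1.2543 (to 4 decimal places).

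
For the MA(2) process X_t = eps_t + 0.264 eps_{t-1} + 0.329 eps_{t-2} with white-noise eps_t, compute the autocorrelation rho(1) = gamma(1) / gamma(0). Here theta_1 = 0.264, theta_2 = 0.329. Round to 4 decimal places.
\rho(1) = 0.2979

For an MA(q) process with theta_0 = 1, the autocovariance is
  gamma(k) = sigma^2 * sum_{i=0..q-k} theta_i * theta_{i+k},
and rho(k) = gamma(k) / gamma(0). Sigma^2 cancels.
  numerator   = (1)*(0.264) + (0.264)*(0.329) = 0.350856.
  denominator = (1)^2 + (0.264)^2 + (0.329)^2 = 1.177937.
  rho(1) = 0.350856 / 1.177937 = 0.2979.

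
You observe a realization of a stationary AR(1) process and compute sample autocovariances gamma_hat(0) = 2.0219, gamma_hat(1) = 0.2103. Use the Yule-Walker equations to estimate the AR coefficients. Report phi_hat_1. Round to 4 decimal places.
\hat\phi_{1} = 0.1040

The Yule-Walker equations for an AR(p) process read, in matrix form,
  Gamma_p phi = r_p,   with   (Gamma_p)_{ij} = gamma(|i - j|),
                       (r_p)_i = gamma(i),   i,j = 1..p.
Substitute the sample gammas (Toeplitz matrix and right-hand side of size 1):
  Gamma_p = [[2.0219]]
  r_p     = [0.2103]
With p = 1 this is the single equation gamma(0) phi_1 = gamma(1):
  phi_hat_1 = gamma(1) / gamma(0) = 0.2103 / 2.0219 = 0.1040.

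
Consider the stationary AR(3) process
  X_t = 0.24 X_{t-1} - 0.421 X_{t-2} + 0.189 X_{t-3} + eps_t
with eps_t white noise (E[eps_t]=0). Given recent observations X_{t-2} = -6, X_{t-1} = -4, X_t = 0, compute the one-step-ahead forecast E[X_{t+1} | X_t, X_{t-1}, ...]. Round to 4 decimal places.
E[X_{t+1} \mid \mathcal F_t] = 0.5500

For an AR(p) model X_t = c + sum_i phi_i X_{t-i} + eps_t, the
one-step-ahead conditional mean is
  E[X_{t+1} | X_t, ...] = c + sum_i phi_i X_{t+1-i}.
Substitute known values:
  E[X_{t+1} | ...] = (0.24) * (0) + (-0.421) * (-4) + (0.189) * (-6)
                   = 0.5500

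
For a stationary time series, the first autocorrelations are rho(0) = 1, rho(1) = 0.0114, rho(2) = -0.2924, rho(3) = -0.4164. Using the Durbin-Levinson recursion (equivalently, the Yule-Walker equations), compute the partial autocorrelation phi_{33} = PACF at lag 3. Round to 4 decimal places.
\phi_{33} = -0.4471

The PACF at lag k is phi_{kk}, the last component of the solution
to the Yule-Walker system G_k phi = r_k where
  (G_k)_{ij} = rho(|i - j|), (r_k)_i = rho(i), i,j = 1..k.
Equivalently, Durbin-Levinson gives phi_{kk} iteratively:
  phi_{11} = rho(1)
  phi_{kk} = [rho(k) - sum_{j=1..k-1} phi_{k-1,j} rho(k-j)]
            / [1 - sum_{j=1..k-1} phi_{k-1,j} rho(j)],
  phi_{k,j} = phi_{k-1,j} - phi_{kk} phi_{k-1,k-j},  j = 1..k-1.
Step k = 1:
  phi_11 = rho(1) = 0.0114.
Step k = 2:
  phi_22 = [rho(2) - phi_11 rho(1)] / [1 - phi_11 rho(1)] = [-0.2924 - (0.0114)(0.0114)] / [1 - (0.0114)(0.0114)]
         = -0.29252996 / 0.99987004 = -0.292568.
  Update: phi_21 = phi_11 - phi_22 phi_11 = 0.0114 - (-0.292568)(0.0114) = 0.014735.
Step k = 3:
  phi_33 = [rho(3) - phi_21 rho(2) - phi_22 rho(1)] / [1 - phi_21 rho(1) - phi_22 rho(2)]
    numerator   = -0.4164 - (0.014735)(-0.2924) - (-0.292568)(0.0114) = -0.40875613
    denominator = 1 - (0.014735)(0.0114) - (-0.292568)(-0.2924) = 0.91428514
  phi_33 = -0.40875613 / 0.91428514 = -0.4471.
Therefore phi_{33} = -0.4471.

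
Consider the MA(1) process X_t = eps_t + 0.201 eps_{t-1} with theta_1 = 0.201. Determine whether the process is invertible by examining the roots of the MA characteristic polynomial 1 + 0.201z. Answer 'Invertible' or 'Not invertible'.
\text{Invertible}

The MA(q) characteristic polynomial is P(z) = 1 + 0.201z.
Invertibility requires all roots to lie outside the unit circle, i.e. |z| > 1 for every root.
This is linear in z: 1 + (0.201) z = 0  =>  z = -1/(0.201) = -4.975124,  |z| = 4.975124.
Moduli of all roots: 4.9751.
All moduli strictly greater than 1? Yes.
Verdict: Invertible.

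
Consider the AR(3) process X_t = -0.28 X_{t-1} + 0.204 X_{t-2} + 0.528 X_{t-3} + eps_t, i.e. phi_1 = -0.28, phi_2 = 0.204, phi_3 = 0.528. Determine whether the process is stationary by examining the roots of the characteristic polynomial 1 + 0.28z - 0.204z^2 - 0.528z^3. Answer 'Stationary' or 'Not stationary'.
\text{Stationary}

The AR(p) characteristic polynomial is P(z) = 1 + 0.28z - 0.204z^2 - 0.528z^3.
Stationarity requires all roots to lie outside the unit circle, i.e. |z| > 1 for every root.
Degree 3: look for a simple real root z0 first, then factor out (1 - z/z0) and solve the remaining quadratic.
Testing z0 = 1.25: P(1.25) = 1 + (0.28)(1.25) + (-0.204)(1.25)^2 + (-0.528)(1.25)^3
  = 1 + (0.35) + (-0.31875) + (-1.03125) = 0.  So z_0 = 1.25 is a root, |z_0| = 1.25.
Divide out the factor (1 - 0.8 z) = (1 - z/z0) (since 1/z0 = 0.8):
  P(z) = (1 - 0.8 z)(1 + (1.08) z + (0.66) z^2)
  [check: z-coef 1.08 - (0.8) = 0.28; z^2-coef 0.66 - (0.8)(1.08) = -0.204; z^3-coef -(0.8)(0.66) = -0.528.]
Remaining roots from the quadratic factor 1 + (1.08) z + (0.66) z^2:
  Set 1 + (1.08) z + (0.66) z^2 = 0, i.e. a z^2 + b z + c = 0 with a = 0.66, b = 1.08, c = 1.
  Discriminant D = b^2 - 4ac = (1.08)^2 - 4*(0.66)*1 = 1.1664 - (2.64) = -1.4736.
  D < 0, so the roots are the complex-conjugate pair z = (-b +/- i sqrt(-D)) / (2a) = -0.8182 +/- 0.9196i.
  For a conjugate pair |z|^2 = z * conj(z) = (product of roots) = c/a = 1/(0.66) = 1.515152, so |z| = sqrt(1.515152) = 1.2309 for both roots.
Moduli of all roots: 1.2500, 1.2309, 1.2309.
All moduli strictly greater than 1? Yes.
Verdict: Stationary.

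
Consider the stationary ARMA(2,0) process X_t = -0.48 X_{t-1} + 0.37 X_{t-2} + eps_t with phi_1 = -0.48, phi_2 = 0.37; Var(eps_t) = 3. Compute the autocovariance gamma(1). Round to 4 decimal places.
\gamma(1) = -6.3129

Multiply the model equation by X_{t-k} and take expectations. With theta_0 = psi_0 = 1 and psi_j the MA(infinity) weights, this gives
  gamma(k) - sum_i phi_i gamma(k-i) = c_k,
  c_k = sigma^2 * sum_{j=k..q} theta_j psi_{j-k}   (c_k = 0 for k > q),
using gamma(-m) = gamma(m).
Pure AR (q = 0): c_0 = sigma^2 = 3, c_k = 0 for k >= 1.
Equations for k = 0, 1, 2 (AR order 2, c_2 = 0):
  (E0) gamma(0) = phi_1 gamma(1) + phi_2 gamma(2) + c_0
  (E1) gamma(1) = phi_1 gamma(0) + phi_2 gamma(1) + c_1
  (E2) gamma(2) = phi_1 gamma(1) + phi_2 gamma(0)
From (E1): gamma(1) = A gamma(0) + B with
  A = phi_1 / (1 - phi_2) = -0.48 / 0.63 = -0.761905,   B = c_1 / (1 - phi_2) = 0 / 0.63 = 0.
Insert (E2) into (E0): gamma(0) (1 - phi_2^2) = phi_1 (1 + phi_2) gamma(1) + c_0.
  phi_1 (1 + phi_2) = (-0.48)(1.37) = -0.6576,   1 - phi_2^2 = 0.8631.
Replace gamma(1) by A gamma(0) + B and collect gamma(0):
  gamma(0) [0.8631 - (-0.6576)(-0.761905)] = c_0 = 3
  gamma(0) * 0.362071 = 3
  gamma(0) = 3 / 0.362071 = 8.285658.
  gamma(1) = A gamma(0) = (-0.761905)(8.285658) = -6.312882.
Therefore gamma(1) = -6.3129 (to 4 decimal places).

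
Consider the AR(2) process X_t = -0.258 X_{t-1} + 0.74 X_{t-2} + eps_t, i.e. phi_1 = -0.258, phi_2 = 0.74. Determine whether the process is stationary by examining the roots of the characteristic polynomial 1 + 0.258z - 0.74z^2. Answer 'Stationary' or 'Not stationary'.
\text{Stationary}

The AR(p) characteristic polynomial is P(z) = 1 + 0.258z - 0.74z^2.
Stationarity requires all roots to lie outside the unit circle, i.e. |z| > 1 for every root.
Set 1 + (0.258) z + (-0.74) z^2 = 0, i.e. a z^2 + b z + c = 0 with a = -0.74, b = 0.258, c = 1.
Discriminant D = b^2 - 4ac = (0.258)^2 - 4*(-0.74)*1 = 0.066564 - (-2.96) = 3.026564.
D >= 0, so the roots are real: z = (-b +/- sqrt(D)) / (2a) = (-0.258 +/- 1.739702) / (-1.48).
  z_1 = (-0.258 + 1.739702) / (-1.48) = -1.0012,   |z_1| = 1.0012.
  z_2 = (-0.258 - 1.739702) / (-1.48) = 1.3498,   |z_2| = 1.3498.
Moduli of all roots: 1.0012, 1.3498.
All moduli strictly greater than 1? Yes.
Verdict: Stationary.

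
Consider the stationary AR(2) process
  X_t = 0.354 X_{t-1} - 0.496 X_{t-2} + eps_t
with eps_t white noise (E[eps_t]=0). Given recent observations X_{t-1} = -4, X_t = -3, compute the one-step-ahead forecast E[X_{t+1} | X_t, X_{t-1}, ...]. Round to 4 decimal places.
E[X_{t+1} \mid \mathcal F_t] = 0.9220

For an AR(p) model X_t = c + sum_i phi_i X_{t-i} + eps_t, the
one-step-ahead conditional mean is
  E[X_{t+1} | X_t, ...] = c + sum_i phi_i X_{t+1-i}.
Substitute known values:
  E[X_{t+1} | ...] = (0.354) * (-3) + (-0.496) * (-4)
                   = 0.9220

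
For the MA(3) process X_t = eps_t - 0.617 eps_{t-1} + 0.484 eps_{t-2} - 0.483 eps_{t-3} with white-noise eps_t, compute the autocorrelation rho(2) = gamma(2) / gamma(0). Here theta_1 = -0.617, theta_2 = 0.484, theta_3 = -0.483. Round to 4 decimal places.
\rho(2) = 0.4231

For an MA(q) process with theta_0 = 1, the autocovariance is
  gamma(k) = sigma^2 * sum_{i=0..q-k} theta_i * theta_{i+k},
and rho(k) = gamma(k) / gamma(0). Sigma^2 cancels.
  numerator   = (1)*(0.484) + (-0.617)*(-0.483) = 0.782011.
  denominator = (1)^2 + (-0.617)^2 + (0.484)^2 + (-0.483)^2 = 1.848234.
  rho(2) = 0.782011 / 1.848234 = 0.4231.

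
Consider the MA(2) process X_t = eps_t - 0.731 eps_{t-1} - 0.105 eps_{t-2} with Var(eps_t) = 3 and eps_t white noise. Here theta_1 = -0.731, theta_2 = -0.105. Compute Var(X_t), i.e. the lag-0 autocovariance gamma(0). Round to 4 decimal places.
\gamma(0) = 4.6362

For an MA(q) process X_t = eps_t + sum_i theta_i eps_{t-i} with
Var(eps_t) = sigma^2, the variance is
  gamma(0) = sigma^2 * (1 + sum_i theta_i^2).
  sum_i theta_i^2 = (-0.731)^2 + (-0.105)^2 = 0.534361 + 0.011025 = 0.545386.
  gamma(0) = 3 * (1 + 0.545386) = 3 * 1.545386 = 4.636158, which rounds to 4.6362.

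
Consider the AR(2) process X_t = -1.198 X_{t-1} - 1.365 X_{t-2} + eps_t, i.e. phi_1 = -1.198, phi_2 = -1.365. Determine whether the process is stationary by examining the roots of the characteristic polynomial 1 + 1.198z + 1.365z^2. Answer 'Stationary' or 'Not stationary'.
\text{Not stationary}

The AR(p) characteristic polynomial is P(z) = 1 + 1.198z + 1.365z^2.
Stationarity requires all roots to lie outside the unit circle, i.e. |z| > 1 for every root.
Set 1 + (1.198) z + (1.365) z^2 = 0, i.e. a z^2 + b z + c = 0 with a = 1.365, b = 1.198, c = 1.
Discriminant D = b^2 - 4ac = (1.198)^2 - 4*(1.365)*1 = 1.435204 - (5.46) = -4.024796.
D < 0, so the roots are the complex-conjugate pair z = (-b +/- i sqrt(-D)) / (2a) = -0.4388 +/- 0.7349i.
For a conjugate pair |z|^2 = z * conj(z) = (product of roots) = c/a = 1/(1.365) = 0.732601, so |z| = sqrt(0.732601) = 0.8559 for both roots.
Moduli of all roots: 0.8559, 0.8559.
All moduli strictly greater than 1? No.
Verdict: Not stationary.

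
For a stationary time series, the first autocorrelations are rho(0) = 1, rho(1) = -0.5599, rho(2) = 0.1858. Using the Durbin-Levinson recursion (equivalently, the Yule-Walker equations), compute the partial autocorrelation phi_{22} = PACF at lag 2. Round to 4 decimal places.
\phi_{22} = -0.1860

The PACF at lag k is phi_{kk}, the last component of the solution
to the Yule-Walker system G_k phi = r_k where
  (G_k)_{ij} = rho(|i - j|), (r_k)_i = rho(i), i,j = 1..k.
Equivalently, Durbin-Levinson gives phi_{kk} iteratively:
  phi_{11} = rho(1)
  phi_{kk} = [rho(k) - sum_{j=1..k-1} phi_{k-1,j} rho(k-j)]
            / [1 - sum_{j=1..k-1} phi_{k-1,j} rho(j)],
  phi_{k,j} = phi_{k-1,j} - phi_{kk} phi_{k-1,k-j},  j = 1..k-1.
Step k = 1:
  phi_11 = rho(1) = -0.5599.
Step k = 2:
  phi_22 = [rho(2) - phi_11 rho(1)] / [1 - phi_11 rho(1)] = [0.1858 - (-0.5599)(-0.5599)] / [1 - (-0.5599)(-0.5599)]
         = -0.12768801 / 0.68651199 = -0.186.
Therefore phi_{22} = -0.1860.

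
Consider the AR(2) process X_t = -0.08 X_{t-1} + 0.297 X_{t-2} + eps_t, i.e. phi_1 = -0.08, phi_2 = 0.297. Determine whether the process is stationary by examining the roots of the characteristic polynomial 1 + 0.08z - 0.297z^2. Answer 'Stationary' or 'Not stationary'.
\text{Stationary}

The AR(p) characteristic polynomial is P(z) = 1 + 0.08z - 0.297z^2.
Stationarity requires all roots to lie outside the unit circle, i.e. |z| > 1 for every root.
Set 1 + (0.08) z + (-0.297) z^2 = 0, i.e. a z^2 + b z + c = 0 with a = -0.297, b = 0.08, c = 1.
Discriminant D = b^2 - 4ac = (0.08)^2 - 4*(-0.297)*1 = 0.0064 - (-1.188) = 1.1944.
D >= 0, so the roots are real: z = (-b +/- sqrt(D)) / (2a) = (-0.08 +/- 1.092886) / (-0.594).
  z_1 = (-0.08 + 1.092886) / (-0.594) = -1.7052,   |z_1| = 1.7052.
  z_2 = (-0.08 - 1.092886) / (-0.594) = 1.9746,   |z_2| = 1.9746.
Moduli of all roots: 1.7052, 1.9746.
All moduli strictly greater than 1? Yes.
Verdict: Stationary.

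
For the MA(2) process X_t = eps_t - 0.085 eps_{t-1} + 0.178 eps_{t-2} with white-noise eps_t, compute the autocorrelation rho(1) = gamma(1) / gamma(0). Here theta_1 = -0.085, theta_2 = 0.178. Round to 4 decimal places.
\rho(1) = -0.0964

For an MA(q) process with theta_0 = 1, the autocovariance is
  gamma(k) = sigma^2 * sum_{i=0..q-k} theta_i * theta_{i+k},
and rho(k) = gamma(k) / gamma(0). Sigma^2 cancels.
  numerator   = (1)*(-0.085) + (-0.085)*(0.178) = -0.10013.
  denominator = (1)^2 + (-0.085)^2 + (0.178)^2 = 1.038909.
  rho(1) = -0.10013 / 1.038909 = -0.0964.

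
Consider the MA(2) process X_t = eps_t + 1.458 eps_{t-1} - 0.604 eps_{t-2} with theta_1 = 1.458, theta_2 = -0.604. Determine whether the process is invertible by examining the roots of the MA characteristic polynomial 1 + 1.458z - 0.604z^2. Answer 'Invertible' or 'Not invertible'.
\text{Not invertible}

The MA(q) characteristic polynomial is P(z) = 1 + 1.458z - 0.604z^2.
Invertibility requires all roots to lie outside the unit circle, i.e. |z| > 1 for every root.
Set 1 + (1.458) z + (-0.604) z^2 = 0, i.e. a z^2 + b z + c = 0 with a = -0.604, b = 1.458, c = 1.
Discriminant D = b^2 - 4ac = (1.458)^2 - 4*(-0.604)*1 = 2.125764 - (-2.416) = 4.541764.
D >= 0, so the roots are real: z = (-b +/- sqrt(D)) / (2a) = (-1.458 +/- 2.131141) / (-1.208).
  z_1 = (-1.458 + 2.131141) / (-1.208) = -0.5572,   |z_1| = 0.5572.
  z_2 = (-1.458 - 2.131141) / (-1.208) = 2.9711,   |z_2| = 2.9711.
Moduli of all roots: 0.5572, 2.9711.
All moduli strictly greater than 1? No.
Verdict: Not invertible.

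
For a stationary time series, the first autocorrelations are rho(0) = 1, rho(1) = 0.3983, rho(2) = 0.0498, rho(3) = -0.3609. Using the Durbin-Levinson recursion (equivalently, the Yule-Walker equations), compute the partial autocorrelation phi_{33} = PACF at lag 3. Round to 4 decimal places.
\phi_{33} = -0.4010

The PACF at lag k is phi_{kk}, the last component of the solution
to the Yule-Walker system G_k phi = r_k where
  (G_k)_{ij} = rho(|i - j|), (r_k)_i = rho(i), i,j = 1..k.
Equivalently, Durbin-Levinson gives phi_{kk} iteratively:
  phi_{11} = rho(1)
  phi_{kk} = [rho(k) - sum_{j=1..k-1} phi_{k-1,j} rho(k-j)]
            / [1 - sum_{j=1..k-1} phi_{k-1,j} rho(j)],
  phi_{k,j} = phi_{k-1,j} - phi_{kk} phi_{k-1,k-j},  j = 1..k-1.
Step k = 1:
  phi_11 = rho(1) = 0.3983.
Step k = 2:
  phi_22 = [rho(2) - phi_11 rho(1)] / [1 - phi_11 rho(1)] = [0.0498 - (0.3983)(0.3983)] / [1 - (0.3983)(0.3983)]
         = -0.10884289 / 0.84135711 = -0.129366.
  Update: phi_21 = phi_11 - phi_22 phi_11 = 0.3983 - (-0.129366)(0.3983) = 0.449826.
Step k = 3:
  phi_33 = [rho(3) - phi_21 rho(2) - phi_22 rho(1)] / [1 - phi_21 rho(1) - phi_22 rho(2)]
    numerator   = -0.3609 - (0.449826)(0.0498) - (-0.129366)(0.3983) = -0.33177493
    denominator = 1 - (0.449826)(0.3983) - (-0.129366)(0.0498) = 0.82727656
  phi_33 = -0.33177493 / 0.82727656 = -0.401.
Therefore phi_{33} = -0.4010.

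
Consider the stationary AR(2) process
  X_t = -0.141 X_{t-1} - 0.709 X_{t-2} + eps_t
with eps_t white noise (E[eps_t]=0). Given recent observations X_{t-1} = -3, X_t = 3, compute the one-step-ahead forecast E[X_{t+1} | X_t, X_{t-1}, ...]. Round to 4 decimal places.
E[X_{t+1} \mid \mathcal F_t] = 1.7040

For an AR(p) model X_t = c + sum_i phi_i X_{t-i} + eps_t, the
one-step-ahead conditional mean is
  E[X_{t+1} | X_t, ...] = c + sum_i phi_i X_{t+1-i}.
Substitute known values:
  E[X_{t+1} | ...] = (-0.141) * (3) + (-0.709) * (-3)
                   = 1.7040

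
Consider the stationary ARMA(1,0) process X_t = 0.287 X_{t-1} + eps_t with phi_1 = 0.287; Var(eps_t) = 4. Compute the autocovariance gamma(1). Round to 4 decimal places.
\gamma(1) = 1.2510

Multiply the model equation by X_{t-k} and take expectations. With theta_0 = psi_0 = 1 and psi_j the MA(infinity) weights, this gives
  gamma(k) - sum_i phi_i gamma(k-i) = c_k,
  c_k = sigma^2 * sum_{j=k..q} theta_j psi_{j-k}   (c_k = 0 for k > q),
using gamma(-m) = gamma(m).
Pure AR (q = 0): c_0 = sigma^2 = 4, c_k = 0 for k >= 1.
Equations for k = 0 and k = 1 (AR order 1):
  gamma(0) = phi_1 gamma(1) + c_0
  gamma(1) = phi_1 gamma(0) + c_1
Substituting the second into the first: gamma(0) (1 - phi_1^2) = c_0 + phi_1 c_1, so
  gamma(0) = c_0 / (1 - phi_1^2) = 4 / (1 - (0.287)^2) = 4 / 0.917631 = 4.359051.
  gamma(1) = phi_1 gamma(0) = (0.287)(4.359051) = 1.251048.
Therefore gamma(1) = 1.2510 (to 4 decimal places).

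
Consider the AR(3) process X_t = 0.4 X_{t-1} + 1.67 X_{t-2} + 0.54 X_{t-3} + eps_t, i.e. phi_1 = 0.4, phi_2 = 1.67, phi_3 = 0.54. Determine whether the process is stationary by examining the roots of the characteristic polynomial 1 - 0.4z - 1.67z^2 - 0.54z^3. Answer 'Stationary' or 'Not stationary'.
\text{Not stationary}

The AR(p) characteristic polynomial is P(z) = 1 - 0.4z - 1.67z^2 - 0.54z^3.
Stationarity requires all roots to lie outside the unit circle, i.e. |z| > 1 for every root.
Degree 3: look for a simple real root z0 first, then factor out (1 - z/z0) and solve the remaining quadratic.
Testing z0 = -2.5: P(-2.5) = 1 + (-0.4)(-2.5) + (-1.67)(-2.5)^2 + (-0.54)(-2.5)^3
  = 1 + (1) + (-10.4375) + (8.4375) = 0.  So z_0 = -2.5 is a root, |z_0| = 2.5.
Divide out the factor (1 + 0.4 z) = (1 - z/z0) (since 1/z0 = -0.4):
  P(z) = (1 + 0.4 z)(1 + (-0.8) z + (-1.35) z^2)
  [check: z-coef -0.8 - (-0.4) = -0.4; z^2-coef -1.35 - (-0.4)(-0.8) = -1.67; z^3-coef -(-0.4)(-1.35) = -0.54.]
Remaining roots from the quadratic factor 1 + (-0.8) z + (-1.35) z^2:
  Set 1 + (-0.8) z + (-1.35) z^2 = 0, i.e. a z^2 + b z + c = 0 with a = -1.35, b = -0.8, c = 1.
  Discriminant D = b^2 - 4ac = (-0.8)^2 - 4*(-1.35)*1 = 0.64 - (-5.4) = 6.04.
  D >= 0, so the roots are real: z = (-b +/- sqrt(D)) / (2a) = (0.8 +/- 2.457641) / (-2.7).
    z_1 = (0.8 + 2.457641) / (-2.7) = -1.2065,   |z_1| = 1.2065.
    z_2 = (0.8 - 2.457641) / (-2.7) = 0.6139,   |z_2| = 0.6139.
Moduli of all roots: 2.5000, 1.2065, 0.6139.
All moduli strictly greater than 1? No.
Verdict: Not stationary.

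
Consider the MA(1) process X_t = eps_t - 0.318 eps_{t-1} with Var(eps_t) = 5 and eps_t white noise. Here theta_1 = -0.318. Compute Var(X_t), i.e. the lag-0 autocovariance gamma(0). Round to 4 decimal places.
\gamma(0) = 5.5056

For an MA(q) process X_t = eps_t + sum_i theta_i eps_{t-i} with
Var(eps_t) = sigma^2, the variance is
  gamma(0) = sigma^2 * (1 + sum_i theta_i^2).
  sum_i theta_i^2 = (-0.318)^2 = 0.101124.
  gamma(0) = 5 * (1 + 0.101124) = 5 * 1.101124 = 5.50562, which rounds to 5.5056.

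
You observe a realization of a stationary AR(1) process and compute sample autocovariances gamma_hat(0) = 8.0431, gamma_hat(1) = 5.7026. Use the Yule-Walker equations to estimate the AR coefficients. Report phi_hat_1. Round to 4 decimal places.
\hat\phi_{1} = 0.7090

The Yule-Walker equations for an AR(p) process read, in matrix form,
  Gamma_p phi = r_p,   with   (Gamma_p)_{ij} = gamma(|i - j|),
                       (r_p)_i = gamma(i),   i,j = 1..p.
Substitute the sample gammas (Toeplitz matrix and right-hand side of size 1):
  Gamma_p = [[8.0431]]
  r_p     = [5.7026]
With p = 1 this is the single equation gamma(0) phi_1 = gamma(1):
  phi_hat_1 = gamma(1) / gamma(0) = 5.7026 / 8.0431 = 0.7090.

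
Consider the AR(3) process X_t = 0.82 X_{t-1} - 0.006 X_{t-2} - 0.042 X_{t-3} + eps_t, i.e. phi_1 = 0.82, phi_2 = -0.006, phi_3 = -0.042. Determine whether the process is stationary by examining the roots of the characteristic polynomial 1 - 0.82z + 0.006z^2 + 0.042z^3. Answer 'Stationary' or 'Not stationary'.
\text{Stationary}

The AR(p) characteristic polynomial is P(z) = 1 - 0.82z + 0.006z^2 + 0.042z^3.
Stationarity requires all roots to lie outside the unit circle, i.e. |z| > 1 for every root.
Degree 3: look for a simple real root z0 first, then factor out (1 - z/z0) and solve the remaining quadratic.
Testing z0 = -5: P(-5) = 1 + (-0.82)(-5) + (0.006)(-5)^2 + (0.042)(-5)^3
  = 1 + (4.1) + (0.15) + (-5.25) = 0.  So z_0 = -5 is a root, |z_0| = 5.
Divide out the factor (1 + 0.2 z) = (1 - z/z0) (since 1/z0 = -0.2):
  P(z) = (1 + 0.2 z)(1 + (-1.02) z + (0.21) z^2)
  [check: z-coef -1.02 - (-0.2) = -0.82; z^2-coef 0.21 - (-0.2)(-1.02) = 0.006; z^3-coef -(-0.2)(0.21) = 0.042.]
Remaining roots from the quadratic factor 1 + (-1.02) z + (0.21) z^2:
  Set 1 + (-1.02) z + (0.21) z^2 = 0, i.e. a z^2 + b z + c = 0 with a = 0.21, b = -1.02, c = 1.
  Discriminant D = b^2 - 4ac = (-1.02)^2 - 4*(0.21)*1 = 1.0404 - (0.84) = 0.2004.
  D >= 0, so the roots are real: z = (-b +/- sqrt(D)) / (2a) = (1.02 +/- 0.447661) / (0.42).
    z_1 = (1.02 + 0.447661) / (0.42) = 3.4944,   |z_1| = 3.4944.
    z_2 = (1.02 - 0.447661) / (0.42) = 1.3627,   |z_2| = 1.3627.
Moduli of all roots: 5.0000, 3.4944, 1.3627.
All moduli strictly greater than 1? Yes.
Verdict: Stationary.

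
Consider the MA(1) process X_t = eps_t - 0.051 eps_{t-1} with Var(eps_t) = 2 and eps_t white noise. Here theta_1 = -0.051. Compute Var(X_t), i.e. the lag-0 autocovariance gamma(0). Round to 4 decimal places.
\gamma(0) = 2.0052

For an MA(q) process X_t = eps_t + sum_i theta_i eps_{t-i} with
Var(eps_t) = sigma^2, the variance is
  gamma(0) = sigma^2 * (1 + sum_i theta_i^2).
  sum_i theta_i^2 = (-0.051)^2 = 0.002601.
  gamma(0) = 2 * (1 + 0.002601) = 2 * 1.002601 = 2.005202, which rounds to 2.0052.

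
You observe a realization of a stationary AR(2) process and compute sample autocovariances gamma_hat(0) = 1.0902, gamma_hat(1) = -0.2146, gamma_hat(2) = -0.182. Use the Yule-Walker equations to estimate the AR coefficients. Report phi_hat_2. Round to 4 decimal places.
\hat\phi_{2} = -0.2140

The Yule-Walker equations for an AR(p) process read, in matrix form,
  Gamma_p phi = r_p,   with   (Gamma_p)_{ij} = gamma(|i - j|),
                       (r_p)_i = gamma(i),   i,j = 1..p.
Substitute the sample gammas (Toeplitz matrix and right-hand side of size 2):
  Gamma_p = [[1.0902, -0.2146], [-0.2146, 1.0902]]
  r_p     = [-0.2146, -0.182]
Written out:
  1.0902 phi_1 - 0.2146 phi_2 = -0.2146
  -0.2146 phi_1 + 1.0902 phi_2 = -0.182
Solve by Cramer's rule:
  det = gamma(0)^2 - gamma(1)^2 = (1.0902)^2 - (-0.2146)^2 = 1.18853604 - 0.04605316 = 1.14248288
  phi_hat_1 = [gamma(1) gamma(0) - gamma(1) gamma(2)] / det = [(-0.2146)(1.0902) - (-0.2146)(-0.182)] / 1.14248288 = -0.27301412 / 1.14248288 = -0.239
  phi_hat_2 = [gamma(0) gamma(2) - gamma(1)^2] / det = [(1.0902)(-0.182) - (-0.2146)^2] / 1.14248288 = -0.24446956 / 1.14248288 = -0.214
So phi_hat = [-0.2390, -0.2140].
Therefore phi_hat_2 = -0.2140.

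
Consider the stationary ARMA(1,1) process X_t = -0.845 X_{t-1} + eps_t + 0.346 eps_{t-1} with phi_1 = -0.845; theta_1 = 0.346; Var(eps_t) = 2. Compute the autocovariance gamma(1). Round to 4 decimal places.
\gamma(1) = -2.4695

Multiply the model equation by X_{t-k} and take expectations. With theta_0 = psi_0 = 1 and psi_j the MA(infinity) weights, this gives
  gamma(k) - sum_i phi_i gamma(k-i) = c_k,
  c_k = sigma^2 * sum_{j=k..q} theta_j psi_{j-k}   (c_k = 0 for k > q),
using gamma(-m) = gamma(m).
psi-weights needed (psi_j = theta_j + sum_i phi_i psi_{j-i}):
  psi_1 = theta_1 + phi_1 = 0.346 + (-0.845) = -0.499
Right-hand sides:
  c_0 = sigma^2 (1 + theta_1 psi_1) = 2 * (1 + (0.346)(-0.499)) = 2 * 0.827346 = 1.654692
  c_1 = sigma^2 theta_1 = 2 * (0.346) = 0.692
  c_2 = 0
Equations for k = 0 and k = 1 (AR order 1):
  gamma(0) = phi_1 gamma(1) + c_0
  gamma(1) = phi_1 gamma(0) + c_1
Substituting the second into the first: gamma(0) (1 - phi_1^2) = c_0 + phi_1 c_1, so
  gamma(0) = (c_0 + phi_1 c_1) / (1 - phi_1^2) = (1.654692 + (-0.845)(0.692)) / (1 - (-0.845)^2) = 1.069952 / 0.285975 = 3.741418.
  gamma(1) = phi_1 gamma(0) + c_1 = (-0.845)(3.741418) + (0.692) = -2.469498.
Therefore gamma(1) = -2.4695 (to 4 decimal places).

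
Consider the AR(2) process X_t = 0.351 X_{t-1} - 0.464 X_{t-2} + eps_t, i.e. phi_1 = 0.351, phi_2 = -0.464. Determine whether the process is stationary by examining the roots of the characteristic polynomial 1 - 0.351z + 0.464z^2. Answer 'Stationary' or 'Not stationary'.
\text{Stationary}

The AR(p) characteristic polynomial is P(z) = 1 - 0.351z + 0.464z^2.
Stationarity requires all roots to lie outside the unit circle, i.e. |z| > 1 for every root.
Set 1 + (-0.351) z + (0.464) z^2 = 0, i.e. a z^2 + b z + c = 0 with a = 0.464, b = -0.351, c = 1.
Discriminant D = b^2 - 4ac = (-0.351)^2 - 4*(0.464)*1 = 0.123201 - (1.856) = -1.732799.
D < 0, so the roots are the complex-conjugate pair z = (-b +/- i sqrt(-D)) / (2a) = 0.3782 +/- 1.4185i.
For a conjugate pair |z|^2 = z * conj(z) = (product of roots) = c/a = 1/(0.464) = 2.155172, so |z| = sqrt(2.155172) = 1.4681 for both roots.
Moduli of all roots: 1.4681, 1.4681.
All moduli strictly greater than 1? Yes.
Verdict: Stationary.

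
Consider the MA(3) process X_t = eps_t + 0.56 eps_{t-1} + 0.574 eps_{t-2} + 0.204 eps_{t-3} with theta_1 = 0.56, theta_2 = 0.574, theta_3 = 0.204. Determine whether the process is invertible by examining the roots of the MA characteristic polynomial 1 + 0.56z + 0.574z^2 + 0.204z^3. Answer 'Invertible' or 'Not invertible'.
\text{Invertible}

The MA(q) characteristic polynomial is P(z) = 1 + 0.56z + 0.574z^2 + 0.204z^3.
Invertibility requires all roots to lie outside the unit circle, i.e. |z| > 1 for every root.
Degree 3: look for a simple real root z0 first, then factor out (1 - z/z0) and solve the remaining quadratic.
Testing z0 = -2.5: P(-2.5) = 1 + (0.56)(-2.5) + (0.574)(-2.5)^2 + (0.204)(-2.5)^3
  = 1 + (-1.4) + (3.5875) + (-3.1875) = 0.  So z_0 = -2.5 is a root, |z_0| = 2.5.
Divide out the factor (1 + 0.4 z) = (1 - z/z0) (since 1/z0 = -0.4):
  P(z) = (1 + 0.4 z)(1 + (0.16) z + (0.51) z^2)
  [check: z-coef 0.16 - (-0.4) = 0.56; z^2-coef 0.51 - (-0.4)(0.16) = 0.574; z^3-coef -(-0.4)(0.51) = 0.204.]
Remaining roots from the quadratic factor 1 + (0.16) z + (0.51) z^2:
  Set 1 + (0.16) z + (0.51) z^2 = 0, i.e. a z^2 + b z + c = 0 with a = 0.51, b = 0.16, c = 1.
  Discriminant D = b^2 - 4ac = (0.16)^2 - 4*(0.51)*1 = 0.0256 - (2.04) = -2.0144.
  D < 0, so the roots are the complex-conjugate pair z = (-b +/- i sqrt(-D)) / (2a) = -0.1569 +/- 1.3915i.
  For a conjugate pair |z|^2 = z * conj(z) = (product of roots) = c/a = 1/(0.51) = 1.960784, so |z| = sqrt(1.960784) = 1.4003 for both roots.
Moduli of all roots: 2.5000, 1.4003, 1.4003.
All moduli strictly greater than 1? Yes.
Verdict: Invertible.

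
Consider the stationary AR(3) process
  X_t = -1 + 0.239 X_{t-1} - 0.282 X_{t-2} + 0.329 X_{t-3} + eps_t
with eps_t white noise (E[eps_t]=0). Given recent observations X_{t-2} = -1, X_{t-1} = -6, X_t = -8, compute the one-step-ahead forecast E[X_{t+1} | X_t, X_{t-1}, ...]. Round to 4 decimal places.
E[X_{t+1} \mid \mathcal F_t] = -1.5490

For an AR(p) model X_t = c + sum_i phi_i X_{t-i} + eps_t, the
one-step-ahead conditional mean is
  E[X_{t+1} | X_t, ...] = c + sum_i phi_i X_{t+1-i}.
Substitute known values:
  E[X_{t+1} | ...] = -1 + (0.239) * (-8) + (-0.282) * (-6) + (0.329) * (-1)
                   = -1.5490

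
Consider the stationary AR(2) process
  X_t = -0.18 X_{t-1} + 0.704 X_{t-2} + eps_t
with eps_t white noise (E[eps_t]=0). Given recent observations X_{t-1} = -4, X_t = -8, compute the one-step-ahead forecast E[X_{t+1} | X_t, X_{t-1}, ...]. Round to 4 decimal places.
E[X_{t+1} \mid \mathcal F_t] = -1.3760

For an AR(p) model X_t = c + sum_i phi_i X_{t-i} + eps_t, the
one-step-ahead conditional mean is
  E[X_{t+1} | X_t, ...] = c + sum_i phi_i X_{t+1-i}.
Substitute known values:
  E[X_{t+1} | ...] = (-0.18) * (-8) + (0.704) * (-4)
                   = -1.3760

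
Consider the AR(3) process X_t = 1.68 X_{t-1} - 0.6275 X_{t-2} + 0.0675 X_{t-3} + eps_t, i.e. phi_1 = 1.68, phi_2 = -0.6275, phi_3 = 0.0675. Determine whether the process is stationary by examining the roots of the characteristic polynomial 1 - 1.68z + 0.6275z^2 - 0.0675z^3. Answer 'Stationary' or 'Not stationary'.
\text{Not stationary}

The AR(p) characteristic polynomial is P(z) = 1 - 1.68z + 0.6275z^2 - 0.0675z^3.
Stationarity requires all roots to lie outside the unit circle, i.e. |z| > 1 for every root.
Degree 3: look for a simple real root z0 first, then factor out (1 - z/z0) and solve the remaining quadratic.
Testing z0 = 4: P(4) = 1 + (-1.68)(4) + (0.6275)(4)^2 + (-0.0675)(4)^3
  = 1 + (-6.72) + (10.04) + (-4.32) = 0.  So z_0 = 4 is a root, |z_0| = 4.
Divide out the factor (1 - 0.25 z) = (1 - z/z0) (since 1/z0 = 0.25):
  P(z) = (1 - 0.25 z)(1 + (-1.43) z + (0.27) z^2)
  [check: z-coef -1.43 - (0.25) = -1.68; z^2-coef 0.27 - (0.25)(-1.43) = 0.6275; z^3-coef -(0.25)(0.27) = -0.0675.]
Remaining roots from the quadratic factor 1 + (-1.43) z + (0.27) z^2:
  Set 1 + (-1.43) z + (0.27) z^2 = 0, i.e. a z^2 + b z + c = 0 with a = 0.27, b = -1.43, c = 1.
  Discriminant D = b^2 - 4ac = (-1.43)^2 - 4*(0.27)*1 = 2.0449 - (1.08) = 0.9649.
  D >= 0, so the roots are real: z = (-b +/- sqrt(D)) / (2a) = (1.43 +/- 0.982293) / (0.54).
    z_1 = (1.43 + 0.982293) / (0.54) = 4.4672,   |z_1| = 4.4672.
    z_2 = (1.43 - 0.982293) / (0.54) = 0.8291,   |z_2| = 0.8291.
Moduli of all roots: 4.0000, 4.4672, 0.8291.
All moduli strictly greater than 1? No.
Verdict: Not stationary.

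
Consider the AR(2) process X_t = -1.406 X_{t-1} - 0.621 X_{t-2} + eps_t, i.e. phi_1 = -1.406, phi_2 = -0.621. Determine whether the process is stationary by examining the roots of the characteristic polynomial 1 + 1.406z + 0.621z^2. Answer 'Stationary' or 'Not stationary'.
\text{Stationary}

The AR(p) characteristic polynomial is P(z) = 1 + 1.406z + 0.621z^2.
Stationarity requires all roots to lie outside the unit circle, i.e. |z| > 1 for every root.
Set 1 + (1.406) z + (0.621) z^2 = 0, i.e. a z^2 + b z + c = 0 with a = 0.621, b = 1.406, c = 1.
Discriminant D = b^2 - 4ac = (1.406)^2 - 4*(0.621)*1 = 1.976836 - (2.484) = -0.507164.
D < 0, so the roots are the complex-conjugate pair z = (-b +/- i sqrt(-D)) / (2a) = -1.132 +/- 0.5734i.
For a conjugate pair |z|^2 = z * conj(z) = (product of roots) = c/a = 1/(0.621) = 1.610306, so |z| = sqrt(1.610306) = 1.269 for both roots.
Moduli of all roots: 1.2690, 1.2690.
All moduli strictly greater than 1? Yes.
Verdict: Stationary.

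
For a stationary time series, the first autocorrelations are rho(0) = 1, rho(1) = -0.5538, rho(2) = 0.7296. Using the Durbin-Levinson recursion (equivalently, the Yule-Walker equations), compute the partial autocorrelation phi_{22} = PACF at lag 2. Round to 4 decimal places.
\phi_{22} = 0.6100

The PACF at lag k is phi_{kk}, the last component of the solution
to the Yule-Walker system G_k phi = r_k where
  (G_k)_{ij} = rho(|i - j|), (r_k)_i = rho(i), i,j = 1..k.
Equivalently, Durbin-Levinson gives phi_{kk} iteratively:
  phi_{11} = rho(1)
  phi_{kk} = [rho(k) - sum_{j=1..k-1} phi_{k-1,j} rho(k-j)]
            / [1 - sum_{j=1..k-1} phi_{k-1,j} rho(j)],
  phi_{k,j} = phi_{k-1,j} - phi_{kk} phi_{k-1,k-j},  j = 1..k-1.
Step k = 1:
  phi_11 = rho(1) = -0.5538.
Step k = 2:
  phi_22 = [rho(2) - phi_11 rho(1)] / [1 - phi_11 rho(1)] = [0.7296 - (-0.5538)(-0.5538)] / [1 - (-0.5538)(-0.5538)]
         = 0.42290556 / 0.69330556 = 0.61.
Therefore phi_{22} = 0.6100.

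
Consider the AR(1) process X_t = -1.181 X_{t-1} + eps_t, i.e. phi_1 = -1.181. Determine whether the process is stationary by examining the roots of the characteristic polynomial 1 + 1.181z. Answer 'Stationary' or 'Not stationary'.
\text{Not stationary}

The AR(p) characteristic polynomial is P(z) = 1 + 1.181z.
Stationarity requires all roots to lie outside the unit circle, i.e. |z| > 1 for every root.
This is linear in z: 1 + (1.181) z = 0  =>  z = -1/(1.181) = -0.84674,  |z| = 0.84674.
Moduli of all roots: 0.8467.
All moduli strictly greater than 1? No.
Verdict: Not stationary.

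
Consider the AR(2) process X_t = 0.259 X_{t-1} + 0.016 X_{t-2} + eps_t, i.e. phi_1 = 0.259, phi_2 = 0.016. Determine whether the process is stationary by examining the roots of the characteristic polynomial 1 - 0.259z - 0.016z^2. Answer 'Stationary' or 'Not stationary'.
\text{Stationary}

The AR(p) characteristic polynomial is P(z) = 1 - 0.259z - 0.016z^2.
Stationarity requires all roots to lie outside the unit circle, i.e. |z| > 1 for every root.
Set 1 + (-0.259) z + (-0.016) z^2 = 0, i.e. a z^2 + b z + c = 0 with a = -0.016, b = -0.259, c = 1.
Discriminant D = b^2 - 4ac = (-0.259)^2 - 4*(-0.016)*1 = 0.067081 - (-0.064) = 0.131081.
D >= 0, so the roots are real: z = (-b +/- sqrt(D)) / (2a) = (0.259 +/- 0.362051) / (-0.032).
  z_1 = (0.259 + 0.362051) / (-0.032) = -19.4078,   |z_1| = 19.4078.
  z_2 = (0.259 - 0.362051) / (-0.032) = 3.2203,   |z_2| = 3.2203.
Moduli of all roots: 19.4078, 3.2203.
All moduli strictly greater than 1? Yes.
Verdict: Stationary.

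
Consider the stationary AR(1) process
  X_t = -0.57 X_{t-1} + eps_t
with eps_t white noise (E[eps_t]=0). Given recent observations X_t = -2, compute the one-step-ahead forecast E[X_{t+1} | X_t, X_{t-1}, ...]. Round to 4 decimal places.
E[X_{t+1} \mid \mathcal F_t] = 1.1400

For an AR(p) model X_t = c + sum_i phi_i X_{t-i} + eps_t, the
one-step-ahead conditional mean is
  E[X_{t+1} | X_t, ...] = c + sum_i phi_i X_{t+1-i}.
Substitute known values:
  E[X_{t+1} | ...] = (-0.57) * (-2)
                   = 1.1400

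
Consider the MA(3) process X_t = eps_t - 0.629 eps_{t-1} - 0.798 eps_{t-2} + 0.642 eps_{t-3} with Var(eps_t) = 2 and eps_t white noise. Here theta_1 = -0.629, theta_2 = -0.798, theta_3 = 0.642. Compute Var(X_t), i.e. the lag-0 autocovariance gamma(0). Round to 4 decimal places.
\gamma(0) = 4.8892

For an MA(q) process X_t = eps_t + sum_i theta_i eps_{t-i} with
Var(eps_t) = sigma^2, the variance is
  gamma(0) = sigma^2 * (1 + sum_i theta_i^2).
  sum_i theta_i^2 = (-0.629)^2 + (-0.798)^2 + (0.642)^2 = 0.395641 + 0.636804 + 0.412164 = 1.444609.
  gamma(0) = 2 * (1 + 1.444609) = 2 * 2.444609 = 4.889218, which rounds to 4.8892.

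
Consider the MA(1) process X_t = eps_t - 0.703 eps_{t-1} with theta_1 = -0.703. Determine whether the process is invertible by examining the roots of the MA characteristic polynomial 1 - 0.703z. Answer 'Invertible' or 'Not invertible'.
\text{Invertible}

The MA(q) characteristic polynomial is P(z) = 1 - 0.703z.
Invertibility requires all roots to lie outside the unit circle, i.e. |z| > 1 for every root.
This is linear in z: 1 + (-0.703) z = 0  =>  z = -1/(-0.703) = 1.422475,  |z| = 1.422475.
Moduli of all roots: 1.4225.
All moduli strictly greater than 1? Yes.
Verdict: Invertible.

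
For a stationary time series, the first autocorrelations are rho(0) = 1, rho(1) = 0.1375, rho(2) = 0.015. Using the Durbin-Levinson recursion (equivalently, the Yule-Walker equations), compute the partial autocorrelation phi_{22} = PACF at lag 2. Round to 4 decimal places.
\phi_{22} = -0.0040

The PACF at lag k is phi_{kk}, the last component of the solution
to the Yule-Walker system G_k phi = r_k where
  (G_k)_{ij} = rho(|i - j|), (r_k)_i = rho(i), i,j = 1..k.
Equivalently, Durbin-Levinson gives phi_{kk} iteratively:
  phi_{11} = rho(1)
  phi_{kk} = [rho(k) - sum_{j=1..k-1} phi_{k-1,j} rho(k-j)]
            / [1 - sum_{j=1..k-1} phi_{k-1,j} rho(j)],
  phi_{k,j} = phi_{k-1,j} - phi_{kk} phi_{k-1,k-j},  j = 1..k-1.
Step k = 1:
  phi_11 = rho(1) = 0.1375.
Step k = 2:
  phi_22 = [rho(2) - phi_11 rho(1)] / [1 - phi_11 rho(1)] = [0.015 - (0.1375)(0.1375)] / [1 - (0.1375)(0.1375)]
         = -0.00390625 / 0.98109375 = -0.004.
Therefore phi_{22} = -0.0040.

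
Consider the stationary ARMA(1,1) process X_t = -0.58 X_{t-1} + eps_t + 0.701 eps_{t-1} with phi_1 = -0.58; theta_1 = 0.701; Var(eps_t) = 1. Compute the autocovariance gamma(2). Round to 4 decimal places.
\gamma(2) = -0.0628

Multiply the model equation by X_{t-k} and take expectations. With theta_0 = psi_0 = 1 and psi_j the MA(infinity) weights, this gives
  gamma(k) - sum_i phi_i gamma(k-i) = c_k,
  c_k = sigma^2 * sum_{j=k..q} theta_j psi_{j-k}   (c_k = 0 for k > q),
using gamma(-m) = gamma(m).
psi-weights needed (psi_j = theta_j + sum_i phi_i psi_{j-i}):
  psi_1 = theta_1 + phi_1 = 0.701 + (-0.58) = 0.121
Right-hand sides:
  c_0 = sigma^2 (1 + theta_1 psi_1) = 1 * (1 + (0.701)(0.121)) = 1 * 1.084821 = 1.084821
  c_1 = sigma^2 theta_1 = 1 * (0.701) = 0.701
  c_2 = 0
Equations for k = 0 and k = 1 (AR order 1):
  gamma(0) = phi_1 gamma(1) + c_0
  gamma(1) = phi_1 gamma(0) + c_1
Substituting the second into the first: gamma(0) (1 - phi_1^2) = c_0 + phi_1 c_1, so
  gamma(0) = (c_0 + phi_1 c_1) / (1 - phi_1^2) = (1.084821 + (-0.58)(0.701)) / (1 - (-0.58)^2) = 0.678241 / 0.6636 = 1.022063.
  gamma(1) = phi_1 gamma(0) + c_1 = (-0.58)(1.022063) + (0.701) = 0.108203.
For k = 2 (> q): gamma(2) = phi_1 gamma(1) = (-0.58)(0.108203) = -0.062758.
Therefore gamma(2) = -0.0628 (to 4 decimal places).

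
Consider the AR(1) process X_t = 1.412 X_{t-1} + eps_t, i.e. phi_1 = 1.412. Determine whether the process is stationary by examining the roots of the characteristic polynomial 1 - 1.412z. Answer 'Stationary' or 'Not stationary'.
\text{Not stationary}

The AR(p) characteristic polynomial is P(z) = 1 - 1.412z.
Stationarity requires all roots to lie outside the unit circle, i.e. |z| > 1 for every root.
This is linear in z: 1 + (-1.412) z = 0  =>  z = -1/(-1.412) = 0.708215,  |z| = 0.708215.
Moduli of all roots: 0.7082.
All moduli strictly greater than 1? No.
Verdict: Not stationary.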